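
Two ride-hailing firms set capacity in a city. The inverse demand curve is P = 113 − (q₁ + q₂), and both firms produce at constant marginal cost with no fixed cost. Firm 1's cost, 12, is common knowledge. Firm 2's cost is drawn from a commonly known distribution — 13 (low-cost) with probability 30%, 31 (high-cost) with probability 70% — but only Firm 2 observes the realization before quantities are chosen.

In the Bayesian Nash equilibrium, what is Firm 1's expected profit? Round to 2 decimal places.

1459.24

Type-c best response for Firm 2: q₂(c) = (113 − c)/2 − q₁/2.
Firm 1 maximizes expected profit; its first-order condition is 113 − 2q₁ − E[q₂] − 12 = 0.
Substituting E[q₂] and solving: E[c₂] = 25.6, so q₁ = (113 − 2·12 + 25.6)/3 = 38.2.
E[P] = 113 − (q₁ + E[q₂]) = 50.2; Firm 1's expected profit = (E[P] − 12)·q₁ = (50.2 − 12)·38.2 = 1459.24.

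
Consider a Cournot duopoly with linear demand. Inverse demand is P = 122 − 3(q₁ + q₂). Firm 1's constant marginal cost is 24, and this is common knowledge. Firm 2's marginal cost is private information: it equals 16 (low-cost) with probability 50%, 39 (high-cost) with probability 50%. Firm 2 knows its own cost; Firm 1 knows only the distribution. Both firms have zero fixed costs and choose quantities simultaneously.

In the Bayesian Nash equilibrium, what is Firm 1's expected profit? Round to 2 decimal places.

381.56

Firm 2 with cost c maximizes (122 − 3(q₁+q₂) − c)·q₂, giving q₂(c) = (122 − c − 3q₁)/6.
E[c₂] = 0.5·16 + 0.5·39 = 27.5
Firm 1's FOC against E[q₂] yields q₁ = (122 − 2·24 + E[c₂])/9 = (122 − 48 + 27.5)/9 = 11.2778.
E[P] = 122 − 3·(q₁ + E[q₂]) = 57.8333; Firm 1's expected profit = (E[P] − 24)·q₁ = (57.8333 − 24)·11.2778 = 381.565.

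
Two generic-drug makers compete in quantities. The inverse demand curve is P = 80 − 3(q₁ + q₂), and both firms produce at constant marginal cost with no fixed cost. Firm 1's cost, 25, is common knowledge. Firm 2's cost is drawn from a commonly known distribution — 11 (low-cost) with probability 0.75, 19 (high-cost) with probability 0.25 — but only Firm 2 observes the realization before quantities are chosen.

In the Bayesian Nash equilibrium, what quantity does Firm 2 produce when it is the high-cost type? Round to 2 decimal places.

7.78

Type-c best response for Firm 2: q₂(c) = (80 − c)/6 − q₁/2.
Firm 1 maximizes expected profit; its first-order condition is 80 − 6q₁ − 3E[q₂] − 25 = 0.
Substituting E[q₂] and solving: E[c₂] = 13, so q₁ = (80 − 2·25 + 13)/9 = 4.77778.
q₂(high-cost) = (80 − 19 − 3·4.77778)/6 = 7.77778.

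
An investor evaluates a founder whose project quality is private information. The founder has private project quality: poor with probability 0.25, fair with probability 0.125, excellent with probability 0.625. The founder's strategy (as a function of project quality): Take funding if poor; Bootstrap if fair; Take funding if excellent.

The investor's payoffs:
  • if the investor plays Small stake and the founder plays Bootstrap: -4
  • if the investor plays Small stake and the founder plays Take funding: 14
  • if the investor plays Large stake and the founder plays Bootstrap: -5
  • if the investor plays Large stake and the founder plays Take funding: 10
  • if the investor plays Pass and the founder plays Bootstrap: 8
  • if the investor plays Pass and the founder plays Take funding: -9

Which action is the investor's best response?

Compute the investor's expected payoff for each action, taking the expectation over the founder's type.
E[Small stake] = 0.25·(14) + 0.125·(-4) + 0.625·(14) = 11.75
E[Large stake] = 0.25·(10) + 0.125·(-5) + 0.625·(10) = 8.125
E[Pass] = 0.25·(-9) + 0.125·(8) + 0.625·(-9) = -6.875
Best response: Small stake (11.75 is the largest).

Small stake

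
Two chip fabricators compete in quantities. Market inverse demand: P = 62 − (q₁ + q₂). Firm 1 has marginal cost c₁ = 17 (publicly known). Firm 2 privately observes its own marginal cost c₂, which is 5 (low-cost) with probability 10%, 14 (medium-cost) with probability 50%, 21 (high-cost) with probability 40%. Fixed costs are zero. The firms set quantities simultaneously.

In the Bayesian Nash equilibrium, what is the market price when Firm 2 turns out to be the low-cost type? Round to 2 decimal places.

26.18

Each type of Firm 2 best-responds to q₁; Firm 1 best-responds to the expected q₂ over Firm 2's types.
Firm 2 with cost c maximizes (62 − (q₁+q₂) − c)·q₂, giving q₂(c) = (62 − c − q₁)/2.
E[c₂] = 0.1·5 + 0.5·14 + 0.4·21 = 15.9
Firm 1's FOC against E[q₂] yields q₁ = (62 − 2·17 + E[c₂])/3 = (62 − 34 + 15.9)/3 = 14.6333.
q₂(low-cost) = 21.1833, so P = 62 − (14.6333 + 21.1833) = 26.1833.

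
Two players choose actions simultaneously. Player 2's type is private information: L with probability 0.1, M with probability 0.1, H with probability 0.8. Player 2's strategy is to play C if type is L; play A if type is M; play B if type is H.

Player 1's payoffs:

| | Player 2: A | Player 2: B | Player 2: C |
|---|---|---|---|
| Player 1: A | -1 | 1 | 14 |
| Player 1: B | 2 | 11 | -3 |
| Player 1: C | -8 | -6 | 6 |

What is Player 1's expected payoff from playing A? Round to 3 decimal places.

2.100

Take the expectation over Player 2's type, weighting each type's action by its prior probability.
E[A] = 0.1·14 + 0.1·(-1) + 0.8·1 = 1.4 + (-0.1) + 0.8 = 2.1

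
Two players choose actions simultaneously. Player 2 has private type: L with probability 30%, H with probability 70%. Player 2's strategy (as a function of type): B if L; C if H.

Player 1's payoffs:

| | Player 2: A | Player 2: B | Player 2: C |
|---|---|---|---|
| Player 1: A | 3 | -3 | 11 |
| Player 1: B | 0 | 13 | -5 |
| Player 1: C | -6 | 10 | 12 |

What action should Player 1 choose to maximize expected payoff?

E[A] = 0.3·(-3) + 0.7·(11) = 6.8
E[B] = 0.3·(13) + 0.7·(-5) = 0.4
E[C] = 0.3·(10) + 0.7·(12) = 11.4
Best response: C (11.4 is the largest).

C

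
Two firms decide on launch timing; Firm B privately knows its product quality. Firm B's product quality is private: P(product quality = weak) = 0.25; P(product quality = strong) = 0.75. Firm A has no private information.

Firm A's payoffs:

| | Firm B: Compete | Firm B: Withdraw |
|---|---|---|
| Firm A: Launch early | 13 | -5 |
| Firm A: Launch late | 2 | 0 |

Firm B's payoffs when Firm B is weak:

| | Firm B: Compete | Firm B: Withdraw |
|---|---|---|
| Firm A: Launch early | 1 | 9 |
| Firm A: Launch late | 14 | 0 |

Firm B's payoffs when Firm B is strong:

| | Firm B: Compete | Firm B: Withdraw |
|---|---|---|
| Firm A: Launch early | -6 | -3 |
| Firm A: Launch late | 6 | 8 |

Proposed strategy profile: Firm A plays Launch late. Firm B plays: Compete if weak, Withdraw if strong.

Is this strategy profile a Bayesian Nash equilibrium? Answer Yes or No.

Yes

Firm A plays Launch late: E[Launch late] = 0.25·(2) + 0.75·(0) = 0.5; E[Launch early] = -0.5. Best-responding. ✓
Firm B (product quality weak), facing Launch late: Compete gives 14, Withdraw gives 0. Proposed Compete is best. ✓
Firm B (product quality strong), facing Launch late: Compete gives 6, Withdraw gives 8. Proposed Withdraw is best. ✓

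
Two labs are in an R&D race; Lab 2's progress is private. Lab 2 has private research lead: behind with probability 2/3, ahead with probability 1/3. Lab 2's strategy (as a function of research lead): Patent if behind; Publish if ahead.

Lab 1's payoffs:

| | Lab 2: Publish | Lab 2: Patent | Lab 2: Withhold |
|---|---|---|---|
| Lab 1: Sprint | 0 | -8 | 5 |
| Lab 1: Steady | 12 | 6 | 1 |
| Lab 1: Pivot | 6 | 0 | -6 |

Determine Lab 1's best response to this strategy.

Compute Lab 1's expected payoff for each action, taking the expectation over Lab 2's type.
E[Sprint] = 2/3·(-8) + 1/3·(0) = -16/3
E[Steady] = 2/3·(6) + 1/3·(12) = 8
E[Pivot] = 2/3·(0) + 1/3·(6) = 2
Best response: Steady (8 is the largest).

Steady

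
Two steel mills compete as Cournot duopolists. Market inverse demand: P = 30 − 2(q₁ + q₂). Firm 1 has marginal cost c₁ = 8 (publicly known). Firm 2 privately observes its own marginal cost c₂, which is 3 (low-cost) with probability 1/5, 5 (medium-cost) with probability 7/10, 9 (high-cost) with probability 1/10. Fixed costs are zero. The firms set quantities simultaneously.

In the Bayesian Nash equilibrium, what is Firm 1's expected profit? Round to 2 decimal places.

20.06

Type-c best response for Firm 2: q₂(c) = (30 − c)/4 − q₁/2.
Firm 1 maximizes expected profit; its first-order condition is 30 − 4q₁ − 2E[q₂] − 8 = 0.
Substituting E[q₂] and solving: E[c₂] = 5, so q₁ = (30 − 2·8 + 5)/6 = 3.16667.
E[P] = 30 − 2·(q₁ + E[q₂]) = 14.3333; Firm 1's expected profit = (E[P] − 8)·q₁ = (14.3333 − 8)·3.16667 = 20.0556.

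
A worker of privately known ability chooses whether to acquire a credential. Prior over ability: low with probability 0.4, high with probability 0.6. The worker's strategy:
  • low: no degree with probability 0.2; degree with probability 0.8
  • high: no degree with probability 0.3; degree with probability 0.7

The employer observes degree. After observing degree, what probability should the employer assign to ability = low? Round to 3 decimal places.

0.432

P(degree) = 0.4·0.8 + 0.6·0.7 = 0.74
P(low | degree) = (0.4·0.8) / 0.74 = 0.32 / 0.74 = 0.432432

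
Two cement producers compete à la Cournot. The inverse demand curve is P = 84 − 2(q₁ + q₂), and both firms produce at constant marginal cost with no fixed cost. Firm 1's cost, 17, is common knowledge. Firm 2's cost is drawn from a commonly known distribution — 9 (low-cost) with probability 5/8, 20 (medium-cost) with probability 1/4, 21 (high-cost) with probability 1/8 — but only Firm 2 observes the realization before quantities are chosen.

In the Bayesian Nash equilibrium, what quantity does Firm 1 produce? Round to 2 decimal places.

Type-c best response for Firm 2: q₂(c) = (84 − c)/4 − q₁/2.
Firm 1 maximizes expected profit; its first-order condition is 84 − 4q₁ − 2E[q₂] − 17 = 0.
Substituting E[q₂] and solving: E[c₂] = 13.25, so q₁ = (84 − 2·17 + 13.25)/6 = 10.5417.

10.54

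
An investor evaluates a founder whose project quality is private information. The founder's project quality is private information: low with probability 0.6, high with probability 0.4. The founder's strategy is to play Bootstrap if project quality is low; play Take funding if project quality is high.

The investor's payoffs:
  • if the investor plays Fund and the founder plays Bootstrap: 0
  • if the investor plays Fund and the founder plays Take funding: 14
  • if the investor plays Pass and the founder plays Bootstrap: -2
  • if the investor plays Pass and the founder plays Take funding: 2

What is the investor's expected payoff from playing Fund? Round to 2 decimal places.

5.60

Take the expectation over the founder's project quality, weighting each type's action by its prior probability.
E[Fund] = 0.6·0 + 0.4·14 = 0 + 5.6 = 5.6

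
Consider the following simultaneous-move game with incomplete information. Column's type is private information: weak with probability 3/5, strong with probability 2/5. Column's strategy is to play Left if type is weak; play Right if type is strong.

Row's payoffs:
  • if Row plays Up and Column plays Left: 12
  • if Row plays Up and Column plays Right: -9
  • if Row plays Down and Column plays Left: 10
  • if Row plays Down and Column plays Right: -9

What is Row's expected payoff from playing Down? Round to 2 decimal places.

Take the expectation over Column's type, weighting each type's action by its prior probability.
E[Down] = 3/5·10 + 2/5·(-9) = 6 + (-18/5) = 12/5

2.40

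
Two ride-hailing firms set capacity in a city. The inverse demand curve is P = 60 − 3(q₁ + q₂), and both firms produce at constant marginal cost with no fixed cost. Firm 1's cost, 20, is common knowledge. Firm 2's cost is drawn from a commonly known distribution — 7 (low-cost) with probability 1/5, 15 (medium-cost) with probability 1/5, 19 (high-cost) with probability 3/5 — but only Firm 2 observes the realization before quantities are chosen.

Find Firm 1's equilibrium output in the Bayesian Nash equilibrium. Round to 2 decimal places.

Firm 2 with cost c maximizes (60 − 3(q₁+q₂) − c)·q₂, giving q₂(c) = (60 − c − 3q₁)/6.
E[c₂] = 1/5·7 + 1/5·15 + 3/5·19 = 15.8
Firm 1's FOC against E[q₂] yields q₁ = (60 − 2·20 + E[c₂])/9 = (60 − 40 + 15.8)/9 = 3.97778.

3.98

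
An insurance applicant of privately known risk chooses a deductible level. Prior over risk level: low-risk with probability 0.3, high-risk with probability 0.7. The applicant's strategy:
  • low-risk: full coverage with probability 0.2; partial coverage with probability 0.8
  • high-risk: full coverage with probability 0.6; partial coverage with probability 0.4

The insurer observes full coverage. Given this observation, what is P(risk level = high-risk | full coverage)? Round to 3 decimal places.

0.875

P(full coverage) = 0.3·0.2 + 0.7·0.6 = 0.48
P(high-risk | full coverage) = (0.7·0.6) / 0.48 = 0.42 / 0.48 = 0.875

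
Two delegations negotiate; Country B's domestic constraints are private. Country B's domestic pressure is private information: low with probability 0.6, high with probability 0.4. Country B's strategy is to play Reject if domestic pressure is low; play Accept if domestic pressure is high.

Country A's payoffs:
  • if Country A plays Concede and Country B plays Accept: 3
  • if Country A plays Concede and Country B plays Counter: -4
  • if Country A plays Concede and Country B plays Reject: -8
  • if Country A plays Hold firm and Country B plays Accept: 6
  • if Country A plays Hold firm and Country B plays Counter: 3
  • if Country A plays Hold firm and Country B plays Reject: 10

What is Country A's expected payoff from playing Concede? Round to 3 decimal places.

Take the expectation over Country B's domestic pressure, weighting each type's action by its prior probability.
E[Concede] = 0.6·(-8) + 0.4·3 = (-4.8) + 1.2 = -3.6

-3.600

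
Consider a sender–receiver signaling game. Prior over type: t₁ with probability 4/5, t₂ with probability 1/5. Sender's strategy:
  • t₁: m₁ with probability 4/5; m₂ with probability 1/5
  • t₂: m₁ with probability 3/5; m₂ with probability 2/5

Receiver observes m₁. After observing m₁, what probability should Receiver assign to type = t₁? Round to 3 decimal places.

P(m₁) = (4/5)·(4/5) + (1/5)·(3/5) = 19/25
P(t₁ | m₁) = ((4/5)·(4/5)) / (19/25) = (16/25) / (19/25) = 16/19

0.842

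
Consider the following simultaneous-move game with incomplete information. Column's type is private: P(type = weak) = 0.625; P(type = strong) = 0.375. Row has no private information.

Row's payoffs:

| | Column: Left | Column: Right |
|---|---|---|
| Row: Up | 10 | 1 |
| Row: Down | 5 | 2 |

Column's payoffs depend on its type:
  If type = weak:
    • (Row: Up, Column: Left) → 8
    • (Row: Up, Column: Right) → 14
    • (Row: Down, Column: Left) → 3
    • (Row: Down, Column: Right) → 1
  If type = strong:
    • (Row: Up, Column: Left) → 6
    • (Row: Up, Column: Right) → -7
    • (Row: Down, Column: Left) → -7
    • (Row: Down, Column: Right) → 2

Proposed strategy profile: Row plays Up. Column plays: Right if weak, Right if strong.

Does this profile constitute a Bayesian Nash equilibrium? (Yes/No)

No

Row plays Up: E[Up] = 0.625·(1) + 0.375·(1) = 1; E[Down] = 2. Not best-responding. ✗
Column (type weak), facing Up: Left gives 8, Right gives 14. Proposed Right is best. ✓
Column (type strong), facing Up: Left gives 6, Right gives -7. Proposed Right is not best — profitable deviation exists. ✗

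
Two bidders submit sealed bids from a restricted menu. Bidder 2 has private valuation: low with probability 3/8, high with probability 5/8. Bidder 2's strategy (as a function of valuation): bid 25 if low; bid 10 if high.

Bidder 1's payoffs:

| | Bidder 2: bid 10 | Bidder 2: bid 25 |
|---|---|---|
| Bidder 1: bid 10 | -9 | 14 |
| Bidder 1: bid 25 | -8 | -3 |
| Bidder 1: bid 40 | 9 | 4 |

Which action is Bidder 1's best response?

Compute Bidder 1's expected payoff for each action, taking the expectation over Bidder 2's type.
E[bid 10] = 3/8·(14) + 5/8·(-9) = -3/8
E[bid 25] = 3/8·(-3) + 5/8·(-8) = -49/8
E[bid 40] = 3/8·(4) + 5/8·(9) = 57/8
Best response: bid 40 (57/8 is the largest).

bid 40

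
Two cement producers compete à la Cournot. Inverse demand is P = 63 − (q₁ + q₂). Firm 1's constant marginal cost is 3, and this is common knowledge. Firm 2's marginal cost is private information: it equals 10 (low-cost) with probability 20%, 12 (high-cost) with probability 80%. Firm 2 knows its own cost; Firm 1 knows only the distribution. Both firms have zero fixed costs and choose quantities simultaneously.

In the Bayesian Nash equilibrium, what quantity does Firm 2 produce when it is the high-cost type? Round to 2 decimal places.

Type-c best response for Firm 2: q₂(c) = (63 − c)/2 − q₁/2.
Firm 1 maximizes expected profit; its first-order condition is 63 − 2q₁ − E[q₂] − 3 = 0.
Substituting E[q₂] and solving: E[c₂] = 11.6, so q₁ = (63 − 2·3 + 11.6)/3 = 22.8667.
q₂(high-cost) = (63 − 12 − 22.8667)/2 = 14.0667.

14.07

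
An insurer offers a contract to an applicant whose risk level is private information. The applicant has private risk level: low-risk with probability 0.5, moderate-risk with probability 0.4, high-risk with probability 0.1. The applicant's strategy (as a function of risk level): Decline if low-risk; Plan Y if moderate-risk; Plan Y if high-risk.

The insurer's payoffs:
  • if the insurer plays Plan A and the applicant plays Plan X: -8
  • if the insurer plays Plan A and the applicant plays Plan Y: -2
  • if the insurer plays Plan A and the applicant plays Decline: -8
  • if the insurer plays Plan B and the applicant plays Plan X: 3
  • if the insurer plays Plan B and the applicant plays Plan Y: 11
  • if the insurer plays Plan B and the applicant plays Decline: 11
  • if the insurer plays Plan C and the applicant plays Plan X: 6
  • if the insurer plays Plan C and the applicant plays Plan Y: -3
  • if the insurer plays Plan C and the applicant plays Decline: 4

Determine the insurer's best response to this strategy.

E[Plan A] = 0.5·(-8) + 0.4·(-2) + 0.1·(-2) = -5
E[Plan B] = 0.5·(11) + 0.4·(11) + 0.1·(11) = 11
E[Plan C] = 0.5·(4) + 0.4·(-3) + 0.1·(-3) = 0.5
Best response: Plan B (11 is the largest).

Plan B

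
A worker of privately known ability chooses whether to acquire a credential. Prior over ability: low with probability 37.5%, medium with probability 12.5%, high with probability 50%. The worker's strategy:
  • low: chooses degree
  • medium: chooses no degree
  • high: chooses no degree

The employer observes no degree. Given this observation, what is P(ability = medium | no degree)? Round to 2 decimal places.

0.20

P(no degree) = 0.375·0 + 0.125·1 + 0.5·1 = 0.625
P(medium | no degree) = (0.125·1) / 0.625 = 0.125 / 0.625 = 0.2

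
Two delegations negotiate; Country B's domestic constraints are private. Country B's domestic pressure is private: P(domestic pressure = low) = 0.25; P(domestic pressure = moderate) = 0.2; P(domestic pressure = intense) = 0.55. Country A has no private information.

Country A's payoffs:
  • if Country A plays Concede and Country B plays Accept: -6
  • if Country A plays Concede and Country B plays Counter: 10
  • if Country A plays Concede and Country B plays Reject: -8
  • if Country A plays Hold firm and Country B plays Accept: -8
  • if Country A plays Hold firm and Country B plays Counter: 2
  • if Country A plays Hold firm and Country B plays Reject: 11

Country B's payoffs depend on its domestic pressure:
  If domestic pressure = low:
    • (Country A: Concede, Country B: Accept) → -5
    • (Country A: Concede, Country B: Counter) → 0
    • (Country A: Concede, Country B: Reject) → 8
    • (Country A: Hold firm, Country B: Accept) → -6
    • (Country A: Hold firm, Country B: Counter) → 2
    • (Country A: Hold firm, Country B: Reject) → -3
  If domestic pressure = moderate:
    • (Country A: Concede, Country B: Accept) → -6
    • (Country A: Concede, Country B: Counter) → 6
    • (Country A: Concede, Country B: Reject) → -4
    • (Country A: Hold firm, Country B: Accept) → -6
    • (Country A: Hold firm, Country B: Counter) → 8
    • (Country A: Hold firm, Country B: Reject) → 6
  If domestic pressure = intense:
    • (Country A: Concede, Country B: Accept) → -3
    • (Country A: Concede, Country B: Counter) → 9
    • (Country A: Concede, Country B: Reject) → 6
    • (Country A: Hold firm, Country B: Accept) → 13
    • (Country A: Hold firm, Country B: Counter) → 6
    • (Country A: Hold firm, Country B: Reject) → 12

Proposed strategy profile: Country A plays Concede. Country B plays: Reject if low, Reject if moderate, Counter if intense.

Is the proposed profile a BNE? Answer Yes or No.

No

A profile is a BNE iff every type of every player is best-responding given beliefs about the other side.
Country A plays Concede: E[Concede] = 0.25·(-8) + 0.2·(-8) + 0.55·(10) = 1.9; E[Hold firm] = 6.05. Not best-responding. ✗
Country B (domestic pressure low), facing Concede: Accept gives -5, Counter gives 0, Reject gives 8. Proposed Reject is best. ✓
Country B (domestic pressure moderate), facing Concede: Accept gives -6, Counter gives 6, Reject gives -4. Proposed Reject is not best — profitable deviation exists. ✗
Country B (domestic pressure intense), facing Concede: Accept gives -3, Counter gives 9, Reject gives 6. Proposed Counter is best. ✓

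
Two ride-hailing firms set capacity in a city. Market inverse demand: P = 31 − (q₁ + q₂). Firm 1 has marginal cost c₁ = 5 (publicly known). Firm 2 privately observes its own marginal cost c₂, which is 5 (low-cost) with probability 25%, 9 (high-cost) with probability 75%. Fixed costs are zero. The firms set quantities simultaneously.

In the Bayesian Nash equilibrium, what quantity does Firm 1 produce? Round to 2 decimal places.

Type-c best response for Firm 2: q₂(c) = (31 − c)/2 − q₁/2.
Firm 1 maximizes expected profit; its first-order condition is 31 − 2q₁ − E[q₂] − 5 = 0.
Substituting E[q₂] and solving: E[c₂] = 8, so q₁ = (31 − 2·5 + 8)/3 = 9.66667.

9.67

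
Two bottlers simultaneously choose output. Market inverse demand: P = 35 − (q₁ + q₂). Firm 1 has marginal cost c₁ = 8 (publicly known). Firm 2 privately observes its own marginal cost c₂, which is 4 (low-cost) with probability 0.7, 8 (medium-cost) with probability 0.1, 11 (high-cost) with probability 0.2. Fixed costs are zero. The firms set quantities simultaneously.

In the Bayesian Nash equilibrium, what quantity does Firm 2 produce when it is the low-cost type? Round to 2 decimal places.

Type-c best response for Firm 2: q₂(c) = (35 − c)/2 − q₁/2.
Firm 1 maximizes expected profit; its first-order condition is 35 − 2q₁ − E[q₂] − 8 = 0.
Substituting E[q₂] and solving: E[c₂] = 5.8, so q₁ = (35 − 2·8 + 5.8)/3 = 8.26667.
q₂(low-cost) = (35 − 4 − 8.26667)/2 = 11.3667.

11.37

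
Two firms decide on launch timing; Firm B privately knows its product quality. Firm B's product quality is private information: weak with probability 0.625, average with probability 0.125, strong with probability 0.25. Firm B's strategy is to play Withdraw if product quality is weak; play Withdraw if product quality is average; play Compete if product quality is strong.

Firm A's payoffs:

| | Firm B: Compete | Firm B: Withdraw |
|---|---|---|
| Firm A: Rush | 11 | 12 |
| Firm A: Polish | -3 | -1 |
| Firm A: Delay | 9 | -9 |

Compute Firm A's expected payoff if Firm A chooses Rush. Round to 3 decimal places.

E[Rush] = 0.625·12 + 0.125·12 + 0.25·11 = 7.5 + 1.5 + 2.75 = 11.75

11.750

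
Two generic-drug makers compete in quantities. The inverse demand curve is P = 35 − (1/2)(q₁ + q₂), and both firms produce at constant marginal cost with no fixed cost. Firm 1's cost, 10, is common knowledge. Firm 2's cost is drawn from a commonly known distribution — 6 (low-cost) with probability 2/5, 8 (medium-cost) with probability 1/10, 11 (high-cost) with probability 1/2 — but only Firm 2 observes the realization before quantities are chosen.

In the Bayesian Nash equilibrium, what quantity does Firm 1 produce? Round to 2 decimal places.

Type-c best response for Firm 2: q₂(c) = (35 − c) − q₁/2.
Firm 1 maximizes expected profit; its first-order condition is 35 − q₁ − (1/2)E[q₂] − 10 = 0.
Substituting E[q₂] and solving: E[c₂] = 8.7, so q₁ = (35 − 2·10 + 8.7)/(3/2) = 15.8.

15.80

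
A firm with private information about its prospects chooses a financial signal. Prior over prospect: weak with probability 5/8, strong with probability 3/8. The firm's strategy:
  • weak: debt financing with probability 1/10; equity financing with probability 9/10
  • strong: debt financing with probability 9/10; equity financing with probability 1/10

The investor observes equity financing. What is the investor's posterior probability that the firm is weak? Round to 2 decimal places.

0.94

P(equity financing) = (5/8)·(9/10) + (3/8)·(1/10) = 3/5
P(weak | equity financing) = ((5/8)·(9/10)) / (3/5) = (9/16) / (3/5) = 15/16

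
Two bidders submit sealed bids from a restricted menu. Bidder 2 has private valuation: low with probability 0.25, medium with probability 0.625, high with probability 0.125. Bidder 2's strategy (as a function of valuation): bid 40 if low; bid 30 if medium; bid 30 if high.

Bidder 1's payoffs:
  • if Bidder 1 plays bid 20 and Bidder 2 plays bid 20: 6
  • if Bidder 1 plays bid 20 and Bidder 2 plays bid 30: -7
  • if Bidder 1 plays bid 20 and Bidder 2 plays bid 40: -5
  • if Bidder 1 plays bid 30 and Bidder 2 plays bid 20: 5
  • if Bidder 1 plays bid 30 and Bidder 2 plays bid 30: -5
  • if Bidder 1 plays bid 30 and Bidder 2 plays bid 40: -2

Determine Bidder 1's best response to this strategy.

E[bid 20] = 0.25·(-5) + 0.625·(-7) + 0.125·(-7) = -6.5
E[bid 30] = 0.25·(-2) + 0.625·(-5) + 0.125·(-5) = -4.25
Best response: bid 30 (-4.25 is the largest).

bid 30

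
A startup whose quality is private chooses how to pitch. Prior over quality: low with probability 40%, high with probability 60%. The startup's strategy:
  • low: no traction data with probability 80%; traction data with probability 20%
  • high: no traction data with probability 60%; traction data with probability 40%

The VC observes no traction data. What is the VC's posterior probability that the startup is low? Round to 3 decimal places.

0.471

Apply Bayes' rule using the sender's strategy as the likelihood.
P(no traction data) = 0.4·0.8 + 0.6·0.6 = 0.68
P(low | no traction data) = (0.4·0.8) / 0.68 = 0.32 / 0.68 = 0.470588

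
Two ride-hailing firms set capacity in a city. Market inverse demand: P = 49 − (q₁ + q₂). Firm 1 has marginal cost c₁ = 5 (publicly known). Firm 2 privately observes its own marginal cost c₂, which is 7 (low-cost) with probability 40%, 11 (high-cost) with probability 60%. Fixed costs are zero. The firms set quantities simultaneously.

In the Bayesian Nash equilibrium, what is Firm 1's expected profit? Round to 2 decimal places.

Firm 2 with cost c maximizes (49 − (q₁+q₂) − c)·q₂, giving q₂(c) = (49 − c − q₁)/2.
E[c₂] = 0.4·7 + 0.6·11 = 9.4
Firm 1's FOC against E[q₂] yields q₁ = (49 − 2·5 + E[c₂])/3 = (49 − 10 + 9.4)/3 = 16.1333.
E[P] = 49 − (q₁ + E[q₂]) = 21.1333; Firm 1's expected profit = (E[P] − 5)·q₁ = (21.1333 − 5)·16.1333 = 260.284.

260.28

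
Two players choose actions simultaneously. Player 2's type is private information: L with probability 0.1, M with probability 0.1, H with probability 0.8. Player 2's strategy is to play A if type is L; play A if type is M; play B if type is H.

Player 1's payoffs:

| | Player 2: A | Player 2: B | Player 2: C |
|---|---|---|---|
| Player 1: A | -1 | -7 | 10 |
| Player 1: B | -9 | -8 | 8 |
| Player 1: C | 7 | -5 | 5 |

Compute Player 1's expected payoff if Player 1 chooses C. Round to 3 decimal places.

-2.600

E[C] = 0.1·7 + 0.1·7 + 0.8·(-5) = 0.7 + 0.7 + (-4) = -2.6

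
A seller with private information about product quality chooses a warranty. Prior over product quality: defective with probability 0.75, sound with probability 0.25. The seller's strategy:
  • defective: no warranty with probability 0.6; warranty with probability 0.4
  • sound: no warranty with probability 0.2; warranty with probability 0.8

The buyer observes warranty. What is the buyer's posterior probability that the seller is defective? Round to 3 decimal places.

P(warranty) = 0.75·0.4 + 0.25·0.8 = 0.5
P(defective | warranty) = (0.75·0.4) / 0.5 = 0.3 / 0.5 = 0.6

0.600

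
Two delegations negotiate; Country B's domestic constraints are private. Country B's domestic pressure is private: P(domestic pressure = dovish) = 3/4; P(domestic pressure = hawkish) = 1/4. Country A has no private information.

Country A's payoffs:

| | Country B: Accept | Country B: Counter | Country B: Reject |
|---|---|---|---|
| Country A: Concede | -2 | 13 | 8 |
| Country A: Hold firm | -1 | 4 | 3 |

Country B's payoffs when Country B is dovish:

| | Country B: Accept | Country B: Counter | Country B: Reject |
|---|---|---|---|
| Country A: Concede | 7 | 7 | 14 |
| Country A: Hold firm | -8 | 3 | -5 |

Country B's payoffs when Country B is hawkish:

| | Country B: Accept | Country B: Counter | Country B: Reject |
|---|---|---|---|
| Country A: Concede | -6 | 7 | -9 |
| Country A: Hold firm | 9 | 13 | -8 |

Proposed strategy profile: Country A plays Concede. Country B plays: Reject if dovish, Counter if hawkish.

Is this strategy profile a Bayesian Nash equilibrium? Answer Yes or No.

Yes

Country A plays Concede: E[Concede] = 3/4·(8) + 1/4·(13) = 37/4; E[Hold firm] = 13/4. Best-responding. ✓
Country B (domestic pressure dovish), facing Concede: Accept gives 7, Counter gives 7, Reject gives 14. Proposed Reject is best. ✓
Country B (domestic pressure hawkish), facing Concede: Accept gives -6, Counter gives 7, Reject gives -9. Proposed Counter is best. ✓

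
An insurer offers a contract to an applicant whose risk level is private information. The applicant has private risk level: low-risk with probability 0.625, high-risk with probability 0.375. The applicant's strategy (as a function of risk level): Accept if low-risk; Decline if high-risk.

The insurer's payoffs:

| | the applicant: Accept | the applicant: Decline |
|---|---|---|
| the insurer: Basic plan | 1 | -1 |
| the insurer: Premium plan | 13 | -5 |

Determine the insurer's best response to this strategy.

Premium plan

Compute the insurer's expected payoff for each action, taking the expectation over the applicant's type.
E[Basic plan] = 0.625·(1) + 0.375·(-1) = 0.25
E[Premium plan] = 0.625·(13) + 0.375·(-5) = 6.25
Best response: Premium plan (6.25 is the largest).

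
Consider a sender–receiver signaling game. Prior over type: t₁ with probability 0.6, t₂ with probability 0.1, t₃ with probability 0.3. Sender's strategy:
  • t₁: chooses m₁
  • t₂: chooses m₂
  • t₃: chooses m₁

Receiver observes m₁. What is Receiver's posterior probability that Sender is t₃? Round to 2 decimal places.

P(m₁) = 0.6·1 + 0.1·0 + 0.3·1 = 0.9
P(t₃ | m₁) = (0.3·1) / 0.9 = 0.3 / 0.9 = 0.333333

0.33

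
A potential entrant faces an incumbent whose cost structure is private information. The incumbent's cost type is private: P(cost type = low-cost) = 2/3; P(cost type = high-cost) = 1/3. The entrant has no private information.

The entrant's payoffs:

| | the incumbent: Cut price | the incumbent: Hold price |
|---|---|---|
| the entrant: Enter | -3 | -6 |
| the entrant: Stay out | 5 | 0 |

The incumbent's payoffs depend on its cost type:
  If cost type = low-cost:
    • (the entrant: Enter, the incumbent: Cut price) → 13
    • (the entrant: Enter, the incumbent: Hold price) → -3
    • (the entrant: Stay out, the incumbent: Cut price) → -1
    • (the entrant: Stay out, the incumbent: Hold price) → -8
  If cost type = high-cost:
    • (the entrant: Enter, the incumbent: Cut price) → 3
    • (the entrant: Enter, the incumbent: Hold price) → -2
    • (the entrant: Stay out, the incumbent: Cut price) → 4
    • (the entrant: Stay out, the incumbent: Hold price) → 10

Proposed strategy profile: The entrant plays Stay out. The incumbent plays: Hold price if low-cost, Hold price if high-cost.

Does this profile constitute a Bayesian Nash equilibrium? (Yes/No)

No

The entrant plays Stay out: E[Stay out] = 2/3·(0) + 1/3·(0) = 0; E[Enter] = -6. Best-responding. ✓
The incumbent (cost type low-cost), facing Stay out: Cut price gives -1, Hold price gives -8. Proposed Hold price is not best — profitable deviation exists. ✗
The incumbent (cost type high-cost), facing Stay out: Cut price gives 4, Hold price gives 10. Proposed Hold price is best. ✓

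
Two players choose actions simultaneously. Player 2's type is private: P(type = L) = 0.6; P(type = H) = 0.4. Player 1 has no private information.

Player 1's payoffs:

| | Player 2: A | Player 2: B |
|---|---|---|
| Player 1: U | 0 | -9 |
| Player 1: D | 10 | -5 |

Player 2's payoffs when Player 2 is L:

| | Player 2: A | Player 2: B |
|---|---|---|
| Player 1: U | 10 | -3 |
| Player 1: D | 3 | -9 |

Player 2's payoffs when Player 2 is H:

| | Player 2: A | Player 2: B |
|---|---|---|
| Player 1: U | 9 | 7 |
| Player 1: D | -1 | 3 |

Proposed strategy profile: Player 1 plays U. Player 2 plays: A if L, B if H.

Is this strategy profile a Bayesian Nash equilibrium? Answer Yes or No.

No

Player 1 plays U: E[U] = 0.6·(0) + 0.4·(-9) = -3.6; E[D] = 4. Not best-responding. ✗
Player 2 (type L), facing U: A gives 10, B gives -3. Proposed A is best. ✓
Player 2 (type H), facing U: A gives 9, B gives 7. Proposed B is not best — profitable deviation exists. ✗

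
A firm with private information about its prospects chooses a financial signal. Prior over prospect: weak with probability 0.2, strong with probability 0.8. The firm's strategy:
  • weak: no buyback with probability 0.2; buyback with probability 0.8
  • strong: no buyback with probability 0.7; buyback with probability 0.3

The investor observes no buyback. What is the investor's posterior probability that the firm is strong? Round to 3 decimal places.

Apply Bayes' rule using the sender's strategy as the likelihood.
P(no buyback) = 0.2·0.2 + 0.8·0.7 = 0.6
P(strong | no buyback) = (0.8·0.7) / 0.6 = 0.56 / 0.6 = 0.933333

0.933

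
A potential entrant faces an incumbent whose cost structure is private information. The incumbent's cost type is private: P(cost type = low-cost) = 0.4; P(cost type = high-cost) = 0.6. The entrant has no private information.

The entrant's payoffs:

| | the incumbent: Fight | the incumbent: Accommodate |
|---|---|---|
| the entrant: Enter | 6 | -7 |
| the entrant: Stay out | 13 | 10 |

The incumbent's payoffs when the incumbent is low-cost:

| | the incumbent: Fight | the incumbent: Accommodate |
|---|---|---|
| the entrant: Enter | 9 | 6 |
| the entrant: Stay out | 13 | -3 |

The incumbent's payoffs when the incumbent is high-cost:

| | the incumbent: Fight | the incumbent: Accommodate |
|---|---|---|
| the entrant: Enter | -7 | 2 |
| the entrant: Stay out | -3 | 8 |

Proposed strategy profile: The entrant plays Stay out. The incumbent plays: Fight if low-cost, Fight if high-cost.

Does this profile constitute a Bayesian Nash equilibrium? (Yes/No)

No

A profile is a BNE iff every type of every player is best-responding given beliefs about the other side.
The entrant plays Stay out: E[Stay out] = 0.4·(13) + 0.6·(13) = 13; E[Enter] = 6. Best-responding. ✓
The incumbent (cost type low-cost), facing Stay out: Fight gives 13, Accommodate gives -3. Proposed Fight is best. ✓
The incumbent (cost type high-cost), facing Stay out: Fight gives -3, Accommodate gives 8. Proposed Fight is not best — profitable deviation exists. ✗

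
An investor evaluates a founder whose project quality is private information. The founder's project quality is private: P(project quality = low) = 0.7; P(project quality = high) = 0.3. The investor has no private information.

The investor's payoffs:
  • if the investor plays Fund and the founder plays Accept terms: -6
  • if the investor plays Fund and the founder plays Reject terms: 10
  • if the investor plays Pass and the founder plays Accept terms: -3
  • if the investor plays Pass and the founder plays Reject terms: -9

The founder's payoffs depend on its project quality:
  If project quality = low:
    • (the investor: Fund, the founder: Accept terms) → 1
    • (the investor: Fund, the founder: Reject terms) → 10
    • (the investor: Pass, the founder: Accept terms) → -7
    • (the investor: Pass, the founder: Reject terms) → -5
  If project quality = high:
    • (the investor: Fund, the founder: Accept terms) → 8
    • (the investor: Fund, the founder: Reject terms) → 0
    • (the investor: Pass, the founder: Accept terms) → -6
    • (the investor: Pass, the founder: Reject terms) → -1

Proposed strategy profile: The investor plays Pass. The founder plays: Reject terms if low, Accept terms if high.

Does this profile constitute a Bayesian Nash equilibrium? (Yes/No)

A profile is a BNE iff every type of every player is best-responding given beliefs about the other side.
The investor plays Pass: E[Pass] = 0.7·(-9) + 0.3·(-3) = -7.2; E[Fund] = 5.2. Not best-responding. ✗
The founder (project quality low), facing Pass: Accept terms gives -7, Reject terms gives -5. Proposed Reject terms is best. ✓
The founder (project quality high), facing Pass: Accept terms gives -6, Reject terms gives -1. Proposed Accept terms is not best — profitable deviation exists. ✗

No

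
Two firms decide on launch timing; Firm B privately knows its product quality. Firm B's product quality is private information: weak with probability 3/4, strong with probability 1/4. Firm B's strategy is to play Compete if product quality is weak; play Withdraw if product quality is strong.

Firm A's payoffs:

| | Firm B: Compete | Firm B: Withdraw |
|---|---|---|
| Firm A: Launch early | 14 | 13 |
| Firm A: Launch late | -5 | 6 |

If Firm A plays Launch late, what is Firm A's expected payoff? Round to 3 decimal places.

E[Launch late] = 3/4·(-5) + 1/4·6 = (-15/4) + 3/2 = -9/4

-2.250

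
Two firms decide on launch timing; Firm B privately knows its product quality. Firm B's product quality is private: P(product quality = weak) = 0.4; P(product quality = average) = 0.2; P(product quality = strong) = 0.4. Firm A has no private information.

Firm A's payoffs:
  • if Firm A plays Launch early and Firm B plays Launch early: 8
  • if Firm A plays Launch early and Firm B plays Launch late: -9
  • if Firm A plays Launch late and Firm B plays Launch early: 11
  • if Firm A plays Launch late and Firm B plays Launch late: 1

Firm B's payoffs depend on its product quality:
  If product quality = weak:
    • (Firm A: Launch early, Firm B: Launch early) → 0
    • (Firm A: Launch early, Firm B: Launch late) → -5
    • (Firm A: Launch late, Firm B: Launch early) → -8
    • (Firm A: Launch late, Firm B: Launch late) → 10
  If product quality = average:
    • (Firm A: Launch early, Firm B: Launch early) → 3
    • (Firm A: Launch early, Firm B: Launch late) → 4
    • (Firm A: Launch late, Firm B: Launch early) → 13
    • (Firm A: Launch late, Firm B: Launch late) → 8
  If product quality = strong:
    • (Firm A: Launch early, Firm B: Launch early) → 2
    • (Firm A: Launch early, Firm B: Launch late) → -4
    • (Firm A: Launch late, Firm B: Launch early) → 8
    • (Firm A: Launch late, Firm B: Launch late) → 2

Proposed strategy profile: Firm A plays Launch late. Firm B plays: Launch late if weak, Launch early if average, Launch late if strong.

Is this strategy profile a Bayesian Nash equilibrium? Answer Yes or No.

No

Firm A plays Launch late: E[Launch late] = 0.4·(1) + 0.2·(11) + 0.4·(1) = 3; E[Launch early] = -5.6. Best-responding. ✓
Firm B (product quality weak), facing Launch late: Launch early gives -8, Launch late gives 10. Proposed Launch late is best. ✓
Firm B (product quality average), facing Launch late: Launch early gives 13, Launch late gives 8. Proposed Launch early is best. ✓
Firm B (product quality strong), facing Launch late: Launch early gives 8, Launch late gives 2. Proposed Launch late is not best — profitable deviation exists. ✗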